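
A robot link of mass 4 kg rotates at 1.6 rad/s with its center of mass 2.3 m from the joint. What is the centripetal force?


F = m * omega^2 * r
= 4 * 1.6^2 * 2.3
= 4 * 2.56 * 2.3
= 23.552 N


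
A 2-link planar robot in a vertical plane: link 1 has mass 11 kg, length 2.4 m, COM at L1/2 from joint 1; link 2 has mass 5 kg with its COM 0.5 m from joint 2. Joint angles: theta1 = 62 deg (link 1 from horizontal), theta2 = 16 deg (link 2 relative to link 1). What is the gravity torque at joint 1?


Horizontal distance from joint 1 to link-1 COM:
  x_c1 = (L1/2)*cos(t1) = 1.2 * 0.4695 = 0.5634 m
Horizontal distance from joint 1 to link-2 COM:
  x_c2 = L1*cos(t1) + Lc2*cos(t1+t2)
       = 2.4*0.4695 + 0.5*0.2079 = 1.2307 m
tau1 = m1*g*x_c1 + m2*g*x_c2
     = 11*9.81*0.5634 + 5*9.81*1.2307
     = 60.7928 + 60.3652
     = 121.158 Nm


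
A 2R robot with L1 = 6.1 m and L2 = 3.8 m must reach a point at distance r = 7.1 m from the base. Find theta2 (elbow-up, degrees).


cos(theta2) = (r^2 - L1^2 - L2^2) / (2*L1*L2)
cos(theta2) = (50.41 - 37.21 - 14.44) / 46.36
cos(theta2) = -0.026747
theta2 = 91.5327 degrees


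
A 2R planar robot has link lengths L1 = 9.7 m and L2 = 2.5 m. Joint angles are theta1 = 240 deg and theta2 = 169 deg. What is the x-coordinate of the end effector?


Convert angles to radians: theta1 = 4.1888, theta2 = 2.9496
x = L1*cos(theta1) + L2*cos(theta1+theta2)
x = -4.85 + 1.6401
x = -3.2099


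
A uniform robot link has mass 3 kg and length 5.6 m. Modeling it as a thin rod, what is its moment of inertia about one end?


I = (1/3) * m * L^2
= (1/3) * 3 * 5.6^2
= 0.333333 * 3 * 31.36
= 31.36 kg*m^2


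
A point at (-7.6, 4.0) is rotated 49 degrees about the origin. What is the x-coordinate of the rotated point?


x' = x*cos(theta) - y*sin(theta)
cos(49 deg) = 0.6561, sin(49 deg) = 0.7547
x' = -7.6 * 0.6561 - 4.0 * 0.7547
= -4.986 - 3.0188
= -8.0049


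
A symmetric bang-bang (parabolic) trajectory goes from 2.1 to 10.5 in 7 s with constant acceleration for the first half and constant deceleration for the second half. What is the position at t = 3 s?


Symmetric rest-to-rest: each phase covers (pf-p0)/2 in time T/2. 0.5*a*(T/2)^2 = (pf-p0)/2 => a = 4*(pf-p0)/T^2
a = 4*(10.5-2.1)/7^2 = 0.6857
t = 3 is in the acceleration phase (t <= T/2).
p = p0 + 0.5*a*t^2 = 2.1 + 0.5*0.6857*3^2
= 5.1857


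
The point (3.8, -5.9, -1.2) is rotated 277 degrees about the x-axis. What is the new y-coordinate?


Rotation about x-axis: y' = y*cos(theta) - z*sin(theta)
= -5.9 * 0.1219 - -1.2 * -0.9925
= -1.9101


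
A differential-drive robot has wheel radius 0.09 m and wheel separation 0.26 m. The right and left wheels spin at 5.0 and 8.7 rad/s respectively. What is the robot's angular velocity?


vR = r*wR = 0.09*5.0 = 0.45 m/s
vL = r*wL = 0.09*8.7 = 0.783 m/s
v = (vR+vL)/2 = 0.6165 m/s
omega = (vR-vL)/L = -1.2808 rad/s
angular velocity = -1.2808 rad/s


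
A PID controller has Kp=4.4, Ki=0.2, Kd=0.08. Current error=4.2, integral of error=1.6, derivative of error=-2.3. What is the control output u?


u = Kp*e + Ki*int(e) + Kd*de/dt
= 4.4*4.2 + 0.2*1.6 + 0.08*(-2.3)
= 18.48 + 0.32 + -0.184
= 18.616


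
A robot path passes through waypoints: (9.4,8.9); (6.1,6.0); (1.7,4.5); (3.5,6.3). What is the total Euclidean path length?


Segment lengths:
  seg1 = sqrt((-3.3)^2 + (-2.9)^2) = 4.3932
  seg2 = sqrt((-4.4)^2 + (-1.5)^2) = 4.6487
  seg3 = sqrt((1.8)^2 + (1.8)^2) = 2.5456
Total = 11.5874


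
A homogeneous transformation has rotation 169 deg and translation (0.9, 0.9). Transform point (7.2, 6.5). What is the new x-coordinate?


x' = cos(theta)*px - sin(theta)*py + tx
= -0.9816*7.2 - 0.1908*6.5 + 0.9
= -7.408


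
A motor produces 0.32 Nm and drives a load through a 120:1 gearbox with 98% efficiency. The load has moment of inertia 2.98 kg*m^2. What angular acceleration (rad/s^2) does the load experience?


tau_out = tau_motor * N * eta
= 0.32 * 120 * 0.98 = 37.632 Nm
alpha = tau_out / I = 37.632 / 2.98
= 12.6282 rad/s^2


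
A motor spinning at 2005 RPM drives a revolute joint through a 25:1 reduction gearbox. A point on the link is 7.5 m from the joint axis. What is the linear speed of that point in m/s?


omega_motor = 2005 * 2*pi/60 = 209.9631 rad/s
omega_joint = omega_motor / 25 = 8.3985 rad/s
v = omega_joint * r = 8.3985 * 7.5
= 62.9889 m/s


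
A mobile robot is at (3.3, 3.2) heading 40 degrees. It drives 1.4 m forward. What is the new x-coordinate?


x_new = x0 + d*cos(theta)
= 3.3 + 1.4*cos(40)
= 3.3 + 1.0725
= 4.3725


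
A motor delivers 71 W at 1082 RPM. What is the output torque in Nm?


omega = 1082 * 2*pi/60 = 113.3068 rad/s
tau = P / omega = 71 / 113.3068
= 0.6266 Nm


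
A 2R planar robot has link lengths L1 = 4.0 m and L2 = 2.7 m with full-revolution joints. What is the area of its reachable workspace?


r_max = L1 + L2 = 6.7 m
r_min = |L1 - L2| = 1.3 m
Area = pi*(r_max^2 - r_min^2)
= pi*(44.89 - 1.69)
= pi * 43.2
= 135.7168 m^2


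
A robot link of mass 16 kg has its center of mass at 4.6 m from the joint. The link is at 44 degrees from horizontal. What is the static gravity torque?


tau = m*g*L*cos(angle)
= 16 * 9.81 * 4.6 * cos(44 deg)
= 16 * 9.81 * 4.6 * 0.7193
= 519.3748 Nm


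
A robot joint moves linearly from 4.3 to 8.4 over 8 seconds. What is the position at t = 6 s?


s = t/T = 6/8 = 0.75
p(t) = p0 + (pf-p0)*s
= 4.3 + (8.4 - 4.3) * 0.75
= 7.375


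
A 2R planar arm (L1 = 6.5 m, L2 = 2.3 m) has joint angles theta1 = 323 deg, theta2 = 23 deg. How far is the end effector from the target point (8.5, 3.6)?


End effector via forward kinematics:
x = L1*cos(t1) + L2*cos(t1+t2) = 7.4228
y = L1*sin(t1) + L2*sin(t1+t2) = -4.4682
Distance to target:
d = sqrt((8.5 - 7.4228)^2 + (3.6 - -4.4682)^2)
= sqrt(1.1603 + 65.0961)
= 8.1398 m


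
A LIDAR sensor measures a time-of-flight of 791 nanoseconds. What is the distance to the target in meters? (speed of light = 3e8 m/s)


tof = 791 ns = 7.91e-07 s
dist = c * tof / 2
= 3e8 * 7.91e-07 / 2
= 118.65 m


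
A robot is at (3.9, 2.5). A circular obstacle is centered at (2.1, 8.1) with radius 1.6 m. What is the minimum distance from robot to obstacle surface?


center_dist = sqrt((3.9-2.1)^2 + (2.5-8.1)^2)
= sqrt(3.24 + 31.36)
= 5.8822
min_dist = center_dist - radius = 5.8822 - 1.6 = 4.2822 m


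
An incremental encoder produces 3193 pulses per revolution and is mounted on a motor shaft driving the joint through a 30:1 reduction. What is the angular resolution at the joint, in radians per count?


counts per rev = 3193
effective counts at joint = 3193 * 30 = 95790
resolution = 2*pi / 95790
= 6.5593e-05 rad/count


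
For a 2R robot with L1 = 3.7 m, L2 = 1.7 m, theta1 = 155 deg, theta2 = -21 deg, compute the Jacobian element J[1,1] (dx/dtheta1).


J[1,1] = -L1*sin(t1) - L2*sin(t1+t2)
= -3.7*sin(155) - 1.7*sin(134)
= -2.7866


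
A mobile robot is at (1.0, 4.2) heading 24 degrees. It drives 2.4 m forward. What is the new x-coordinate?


x_new = x0 + d*cos(theta)
= 1.0 + 2.4*cos(24)
= 1.0 + 2.1925
= 3.1925


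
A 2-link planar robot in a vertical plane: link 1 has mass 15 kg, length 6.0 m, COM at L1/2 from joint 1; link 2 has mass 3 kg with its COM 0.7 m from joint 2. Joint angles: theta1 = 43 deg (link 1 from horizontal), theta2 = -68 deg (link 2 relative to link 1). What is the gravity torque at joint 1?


Horizontal distance from joint 1 to link-1 COM:
  x_c1 = (L1/2)*cos(t1) = 3.0 * 0.7314 = 2.1941 m
Horizontal distance from joint 1 to link-2 COM:
  x_c2 = L1*cos(t1) + Lc2*cos(t1+t2)
       = 6.0*0.7314 + 0.7*0.9063 = 5.0225 m
tau1 = m1*g*x_c1 + m2*g*x_c2
     = 15*9.81*2.1941 + 3*9.81*5.0225
     = 322.8561 + 147.8133
     = 470.6694 Nm


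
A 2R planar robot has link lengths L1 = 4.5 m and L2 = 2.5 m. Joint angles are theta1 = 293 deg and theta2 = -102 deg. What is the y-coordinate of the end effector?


Convert angles to radians: theta1 = 5.1138, theta2 = -1.7802
y = L1*sin(theta1) + L2*sin(theta1+theta2)
y = -4.1423 + -0.477
y = -4.6193


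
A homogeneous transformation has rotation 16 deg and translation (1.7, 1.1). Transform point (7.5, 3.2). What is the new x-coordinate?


x' = cos(theta)*px - sin(theta)*py + tx
= 0.9613*7.5 - 0.2756*3.2 + 1.7
= 8.0274


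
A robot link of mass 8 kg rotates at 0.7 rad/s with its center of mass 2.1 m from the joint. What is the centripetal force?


F = m * omega^2 * r
= 8 * 0.7^2 * 2.1
= 8 * 0.49 * 2.1
= 8.232 N


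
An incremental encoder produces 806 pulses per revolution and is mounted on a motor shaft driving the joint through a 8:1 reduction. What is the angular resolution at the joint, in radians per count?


counts per rev = 806
effective counts at joint = 806 * 8 = 6448
resolution = 2*pi / 6448
= 9.7444e-04 rad/count


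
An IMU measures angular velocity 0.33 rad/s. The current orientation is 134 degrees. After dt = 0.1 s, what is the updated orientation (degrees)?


delta_theta = w * dt = 0.33 * 0.1 = 0.033 rad
= 1.8908 deg
theta_new = 134 + 1.8908 = 135.8908 deg


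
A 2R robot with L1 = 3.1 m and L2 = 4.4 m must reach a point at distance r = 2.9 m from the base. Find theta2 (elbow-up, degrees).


cos(theta2) = (r^2 - L1^2 - L2^2) / (2*L1*L2)
cos(theta2) = (8.41 - 9.61 - 19.36) / 27.28
cos(theta2) = -0.753666
theta2 = 138.9089 degrees


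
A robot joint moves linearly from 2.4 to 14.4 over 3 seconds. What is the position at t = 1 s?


s = t/T = 1/3 = 0.3333
p(t) = p0 + (pf-p0)*s
= 2.4 + (14.4 - 2.4) * 0.3333
= 6.4


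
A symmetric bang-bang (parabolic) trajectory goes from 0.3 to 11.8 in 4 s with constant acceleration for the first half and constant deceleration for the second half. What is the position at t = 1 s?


Symmetric rest-to-rest: each phase covers (pf-p0)/2 in time T/2. 0.5*a*(T/2)^2 = (pf-p0)/2 => a = 4*(pf-p0)/T^2
a = 4*(11.8-0.3)/4^2 = 2.875
t = 1 is in the acceleration phase (t <= T/2).
p = p0 + 0.5*a*t^2 = 0.3 + 0.5*2.875*1^2
= 1.7375


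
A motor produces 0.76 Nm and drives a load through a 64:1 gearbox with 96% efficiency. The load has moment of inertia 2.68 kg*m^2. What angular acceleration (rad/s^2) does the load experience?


tau_out = tau_motor * N * eta
= 0.76 * 64 * 0.96 = 46.6944 Nm
alpha = tau_out / I = 46.6944 / 2.68
= 17.4233 rad/s^2


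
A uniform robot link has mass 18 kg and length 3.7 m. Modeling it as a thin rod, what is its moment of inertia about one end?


I = (1/3) * m * L^2
= (1/3) * 18 * 3.7^2
= 0.333333 * 18 * 13.69
= 82.14 kg*m^2


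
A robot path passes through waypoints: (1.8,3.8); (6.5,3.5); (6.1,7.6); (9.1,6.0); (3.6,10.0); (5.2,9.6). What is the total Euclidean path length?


Segment lengths:
  seg1 = sqrt((4.7)^2 + (-0.3)^2) = 4.7096
  seg2 = sqrt((-0.4)^2 + (4.1)^2) = 4.1195
  seg3 = sqrt((3.0)^2 + (-1.6)^2) = 3.4
  seg4 = sqrt((-5.5)^2 + (4.0)^2) = 6.8007
  seg5 = sqrt((1.6)^2 + (-0.4)^2) = 1.6492
Total = 20.679


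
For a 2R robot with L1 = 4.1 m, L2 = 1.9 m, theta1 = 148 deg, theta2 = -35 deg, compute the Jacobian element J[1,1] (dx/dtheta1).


J[1,1] = -L1*sin(t1) - L2*sin(t1+t2)
= -4.1*sin(148) - 1.9*sin(113)
= -3.9216


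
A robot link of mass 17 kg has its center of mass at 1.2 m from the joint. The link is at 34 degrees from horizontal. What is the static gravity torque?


tau = m*g*L*cos(angle)
= 17 * 9.81 * 1.2 * cos(34 deg)
= 17 * 9.81 * 1.2 * 0.829
= 165.9103 Nm


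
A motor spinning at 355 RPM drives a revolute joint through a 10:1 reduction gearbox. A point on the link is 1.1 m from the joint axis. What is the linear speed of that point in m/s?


omega_motor = 355 * 2*pi/60 = 37.1755 rad/s
omega_joint = omega_motor / 10 = 3.7176 rad/s
v = omega_joint * r = 3.7176 * 1.1
= 4.0893 m/s


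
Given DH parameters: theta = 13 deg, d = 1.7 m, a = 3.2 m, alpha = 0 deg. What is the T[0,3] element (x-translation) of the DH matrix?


T[0,3] = a * cos(theta)
= 3.2 * cos(13 deg)
= 3.2 * 0.9744
= 3.118


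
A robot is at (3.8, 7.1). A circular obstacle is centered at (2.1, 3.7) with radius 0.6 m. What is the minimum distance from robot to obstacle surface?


center_dist = sqrt((3.8-2.1)^2 + (7.1-3.7)^2)
= sqrt(2.89 + 11.56)
= 3.8013
min_dist = center_dist - radius = 3.8013 - 0.6 = 3.2013 m


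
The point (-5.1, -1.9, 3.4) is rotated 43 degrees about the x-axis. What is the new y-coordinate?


Rotation about x-axis: y' = y*cos(theta) - z*sin(theta)
= -1.9 * 0.7314 - 3.4 * 0.682
= -3.7084


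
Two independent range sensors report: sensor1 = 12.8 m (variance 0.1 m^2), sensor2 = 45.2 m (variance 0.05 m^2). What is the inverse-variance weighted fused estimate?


w1 = (1/var1) / (1/var1 + 1/var2)
   = 10.0 / (10.0 + 20.0) = 0.3333
w2 = 1 - w1 = 0.6667
fused = w1*s1 + w2*s2 = 4.2667 + 30.1333
= 34.4 m


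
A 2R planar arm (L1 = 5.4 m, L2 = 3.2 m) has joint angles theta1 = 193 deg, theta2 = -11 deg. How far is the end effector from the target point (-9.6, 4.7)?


End effector via forward kinematics:
x = L1*cos(t1) + L2*cos(t1+t2) = -8.4596
y = L1*sin(t1) + L2*sin(t1+t2) = -1.3264
Distance to target:
d = sqrt((-9.6 - -8.4596)^2 + (4.7 - -1.3264)^2)
= sqrt(1.3004 + 36.3177)
= 6.1334 m


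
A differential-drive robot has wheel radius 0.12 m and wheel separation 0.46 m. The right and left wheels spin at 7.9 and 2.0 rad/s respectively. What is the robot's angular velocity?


vR = r*wR = 0.12*7.9 = 0.948 m/s
vL = r*wL = 0.12*2.0 = 0.24 m/s
v = (vR+vL)/2 = 0.594 m/s
omega = (vR-vL)/L = 1.5391 rad/s
angular velocity = 1.5391 rad/s


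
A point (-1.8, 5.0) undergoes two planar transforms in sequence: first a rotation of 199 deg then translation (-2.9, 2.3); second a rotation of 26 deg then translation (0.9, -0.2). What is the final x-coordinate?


After transform 1:
x1 = cos(199)*-1.8 - sin(199)*5.0 + -2.9 = 0.4298
y1 = sin(199)*-1.8 + cos(199)*5.0 + 2.3 = -1.8416
After transform 2:
x2 = cos(26)*0.4298 - sin(26)*-1.8416 + 0.9
= 2.0936


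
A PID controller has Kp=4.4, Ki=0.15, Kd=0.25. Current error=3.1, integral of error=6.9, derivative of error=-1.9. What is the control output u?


u = Kp*e + Ki*int(e) + Kd*de/dt
= 4.4*3.1 + 0.15*6.9 + 0.25*(-1.9)
= 13.64 + 1.035 + -0.475
= 14.2


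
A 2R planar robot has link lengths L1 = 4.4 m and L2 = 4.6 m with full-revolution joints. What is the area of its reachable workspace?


r_max = L1 + L2 = 9.0 m
r_min = |L1 - L2| = 0.2 m
Area = pi*(r_max^2 - r_min^2)
= pi*(81.0 - 0.04)
= pi * 80.96
= 254.3433 m^2


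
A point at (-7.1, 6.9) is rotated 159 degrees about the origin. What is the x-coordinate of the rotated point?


x' = x*cos(theta) - y*sin(theta)
cos(159 deg) = -0.9336, sin(159 deg) = 0.3584
x' = -7.1 * -0.9336 - 6.9 * 0.3584
= 6.6284 - 2.4727
= 4.1557


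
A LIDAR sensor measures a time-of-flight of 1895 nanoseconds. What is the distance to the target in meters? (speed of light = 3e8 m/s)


tof = 1895 ns = 1.895e-06 s
dist = c * tof / 2
= 3e8 * 1.895e-06 / 2
= 284.25 m


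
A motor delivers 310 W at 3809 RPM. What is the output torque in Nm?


omega = 3809 * 2*pi/60 = 398.8775 rad/s
tau = P / omega = 310 / 398.8775
= 0.7772 Nm


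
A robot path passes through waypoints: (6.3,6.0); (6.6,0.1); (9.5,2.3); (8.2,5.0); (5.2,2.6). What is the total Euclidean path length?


Segment lengths:
  seg1 = sqrt((0.3)^2 + (-5.9)^2) = 5.9076
  seg2 = sqrt((2.9)^2 + (2.2)^2) = 3.6401
  seg3 = sqrt((-1.3)^2 + (2.7)^2) = 2.9967
  seg4 = sqrt((-3.0)^2 + (-2.4)^2) = 3.8419
Total = 16.3862


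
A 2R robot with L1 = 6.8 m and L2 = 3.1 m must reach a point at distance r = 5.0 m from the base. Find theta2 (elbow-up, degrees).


cos(theta2) = (r^2 - L1^2 - L2^2) / (2*L1*L2)
cos(theta2) = (25.0 - 46.24 - 9.61) / 42.16
cos(theta2) = -0.731736
theta2 = 137.0321 degrees


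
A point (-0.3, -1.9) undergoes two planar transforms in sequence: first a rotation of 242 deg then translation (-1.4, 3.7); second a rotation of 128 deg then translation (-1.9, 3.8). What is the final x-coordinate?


After transform 1:
x1 = cos(242)*-0.3 - sin(242)*-1.9 + -1.4 = -2.9368
y1 = sin(242)*-0.3 + cos(242)*-1.9 + 3.7 = 4.8569
After transform 2:
x2 = cos(128)*-2.9368 - sin(128)*4.8569 + -1.9
= -3.9192


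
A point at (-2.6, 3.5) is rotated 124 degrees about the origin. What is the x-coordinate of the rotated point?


x' = x*cos(theta) - y*sin(theta)
cos(124 deg) = -0.5592, sin(124 deg) = 0.829
x' = -2.6 * -0.5592 - 3.5 * 0.829
= 1.4539 - 2.9016
= -1.4477


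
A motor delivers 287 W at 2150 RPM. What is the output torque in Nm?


omega = 2150 * 2*pi/60 = 225.1475 rad/s
tau = P / omega = 287 / 225.1475
= 1.2747 Nm


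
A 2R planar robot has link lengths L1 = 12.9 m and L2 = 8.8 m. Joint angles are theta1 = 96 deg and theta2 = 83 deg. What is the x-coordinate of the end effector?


Convert angles to radians: theta1 = 1.6755, theta2 = 1.4486
x = L1*cos(theta1) + L2*cos(theta1+theta2)
x = -1.3484 + -8.7987
x = -10.1471


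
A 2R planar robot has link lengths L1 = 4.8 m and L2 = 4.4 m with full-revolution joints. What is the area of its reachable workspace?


r_max = L1 + L2 = 9.2 m
r_min = |L1 - L2| = 0.4 m
Area = pi*(r_max^2 - r_min^2)
= pi*(84.64 - 0.16)
= pi * 84.48
= 265.4017 m^2


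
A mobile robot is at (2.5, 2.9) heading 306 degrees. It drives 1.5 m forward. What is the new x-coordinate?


x_new = x0 + d*cos(theta)
= 2.5 + 1.5*cos(306)
= 2.5 + 0.8817
= 3.3817


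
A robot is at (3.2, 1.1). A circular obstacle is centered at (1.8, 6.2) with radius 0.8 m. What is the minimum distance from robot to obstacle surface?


center_dist = sqrt((3.2-1.8)^2 + (1.1-6.2)^2)
= sqrt(1.96 + 26.01)
= 5.2887
min_dist = center_dist - radius = 5.2887 - 0.8 = 4.4887 m


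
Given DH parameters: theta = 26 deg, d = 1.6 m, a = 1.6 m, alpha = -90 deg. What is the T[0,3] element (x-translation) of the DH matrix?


T[0,3] = a * cos(theta)
= 1.6 * cos(26 deg)
= 1.6 * 0.8988
= 1.4381


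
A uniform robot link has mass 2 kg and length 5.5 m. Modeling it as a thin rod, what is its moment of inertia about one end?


I = (1/3) * m * L^2
= (1/3) * 2 * 5.5^2
= 0.333333 * 2 * 30.25
= 20.1667 kg*m^2


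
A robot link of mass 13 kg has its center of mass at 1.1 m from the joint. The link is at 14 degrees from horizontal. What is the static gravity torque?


tau = m*g*L*cos(angle)
= 13 * 9.81 * 1.1 * cos(14 deg)
= 13 * 9.81 * 1.1 * 0.9703
= 136.116 Nm


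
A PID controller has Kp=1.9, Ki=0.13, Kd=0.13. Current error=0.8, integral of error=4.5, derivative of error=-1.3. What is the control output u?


u = Kp*e + Ki*int(e) + Kd*de/dt
= 1.9*0.8 + 0.13*4.5 + 0.13*(-1.3)
= 1.52 + 0.585 + -0.169
= 1.936


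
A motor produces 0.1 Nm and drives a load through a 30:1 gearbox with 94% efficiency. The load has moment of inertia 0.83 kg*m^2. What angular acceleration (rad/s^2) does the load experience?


tau_out = tau_motor * N * eta
= 0.1 * 30 * 0.94 = 2.82 Nm
alpha = tau_out / I = 2.82 / 0.83
= 3.3976 rad/s^2


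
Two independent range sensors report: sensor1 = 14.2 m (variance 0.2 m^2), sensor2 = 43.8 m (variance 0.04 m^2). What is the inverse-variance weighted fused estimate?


w1 = (1/var1) / (1/var1 + 1/var2)
   = 5.0 / (5.0 + 25.0) = 0.1667
w2 = 1 - w1 = 0.8333
fused = w1*s1 + w2*s2 = 2.3667 + 36.5
= 38.8667 m


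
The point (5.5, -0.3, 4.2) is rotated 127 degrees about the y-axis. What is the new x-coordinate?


Rotation about y-axis: x' = x*cos(theta) + z*sin(theta)
= 5.5 * -0.6018 + 4.2 * 0.7986
= 0.0443


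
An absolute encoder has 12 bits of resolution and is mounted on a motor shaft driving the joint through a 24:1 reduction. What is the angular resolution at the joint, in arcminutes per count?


counts = 2^12 = 4096
effective counts at joint = 4096 * 24 = 98304
resolution = 360*60 / 98304
= 0.2197 arcmin/count


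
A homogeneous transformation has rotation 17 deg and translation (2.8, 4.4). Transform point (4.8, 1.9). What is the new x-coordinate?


x' = cos(theta)*px - sin(theta)*py + tx
= 0.9563*4.8 - 0.2924*1.9 + 2.8
= 6.8348


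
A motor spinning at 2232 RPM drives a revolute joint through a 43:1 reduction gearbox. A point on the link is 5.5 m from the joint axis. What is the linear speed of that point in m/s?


omega_motor = 2232 * 2*pi/60 = 233.7345 rad/s
omega_joint = omega_motor / 43 = 5.4357 rad/s
v = omega_joint * r = 5.4357 * 5.5
= 29.8963 m/s


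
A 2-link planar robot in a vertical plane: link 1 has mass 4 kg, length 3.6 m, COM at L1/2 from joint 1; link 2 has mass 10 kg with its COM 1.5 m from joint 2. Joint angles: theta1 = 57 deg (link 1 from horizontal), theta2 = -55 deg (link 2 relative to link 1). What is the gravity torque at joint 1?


Horizontal distance from joint 1 to link-1 COM:
  x_c1 = (L1/2)*cos(t1) = 1.8 * 0.5446 = 0.9804 m
Horizontal distance from joint 1 to link-2 COM:
  x_c2 = L1*cos(t1) + Lc2*cos(t1+t2)
       = 3.6*0.5446 + 1.5*0.9994 = 3.4598 m
tau1 = m1*g*x_c1 + m2*g*x_c2
     = 4*9.81*0.9804 + 10*9.81*3.4598
     = 38.4689 + 339.4051
     = 377.874 Nm


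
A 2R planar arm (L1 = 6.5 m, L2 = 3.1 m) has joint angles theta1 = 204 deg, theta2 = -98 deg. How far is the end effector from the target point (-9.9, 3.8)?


End effector via forward kinematics:
x = L1*cos(t1) + L2*cos(t1+t2) = -6.7925
y = L1*sin(t1) + L2*sin(t1+t2) = 0.3361
Distance to target:
d = sqrt((-9.9 - -6.7925)^2 + (3.8 - 0.3361)^2)
= sqrt(9.6564 + 11.9984)
= 4.6535 m


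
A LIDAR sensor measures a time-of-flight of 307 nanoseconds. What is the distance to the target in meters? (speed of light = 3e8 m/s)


tof = 307 ns = 3.07e-07 s
dist = c * tof / 2
= 3e8 * 3.07e-07 / 2
= 46.05 m


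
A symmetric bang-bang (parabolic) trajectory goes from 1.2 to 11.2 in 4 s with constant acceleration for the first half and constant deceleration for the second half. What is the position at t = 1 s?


Symmetric rest-to-rest: each phase covers (pf-p0)/2 in time T/2. 0.5*a*(T/2)^2 = (pf-p0)/2 => a = 4*(pf-p0)/T^2
a = 4*(11.2-1.2)/4^2 = 2.5
t = 1 is in the acceleration phase (t <= T/2).
p = p0 + 0.5*a*t^2 = 1.2 + 0.5*2.5*1^2
= 2.45


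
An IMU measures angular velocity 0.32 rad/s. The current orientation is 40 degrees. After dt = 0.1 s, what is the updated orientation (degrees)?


delta_theta = w * dt = 0.32 * 0.1 = 0.032 rad
= 1.8335 deg
theta_new = 40 + 1.8335 = 41.8335 deg


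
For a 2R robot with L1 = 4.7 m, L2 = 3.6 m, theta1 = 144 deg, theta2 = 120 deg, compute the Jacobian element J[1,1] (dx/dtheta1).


J[1,1] = -L1*sin(t1) - L2*sin(t1+t2)
= -4.7*sin(144) - 3.6*sin(264)
= 0.8177


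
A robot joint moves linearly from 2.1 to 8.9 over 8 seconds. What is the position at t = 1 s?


s = t/T = 1/8 = 0.125
p(t) = p0 + (pf-p0)*s
= 2.1 + (8.9 - 2.1) * 0.125
= 2.95


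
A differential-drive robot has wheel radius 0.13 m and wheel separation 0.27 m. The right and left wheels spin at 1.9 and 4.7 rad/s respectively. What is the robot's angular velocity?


vR = r*wR = 0.13*1.9 = 0.247 m/s
vL = r*wL = 0.13*4.7 = 0.611 m/s
v = (vR+vL)/2 = 0.429 m/s
omega = (vR-vL)/L = -1.3481 rad/s
angular velocity = -1.3481 rad/s


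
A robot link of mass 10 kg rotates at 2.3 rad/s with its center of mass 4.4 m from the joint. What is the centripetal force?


F = m * omega^2 * r
= 10 * 2.3^2 * 4.4
= 10 * 5.29 * 4.4
= 232.76 N


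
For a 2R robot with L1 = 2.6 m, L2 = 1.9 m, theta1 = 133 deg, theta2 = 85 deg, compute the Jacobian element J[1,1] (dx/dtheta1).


J[1,1] = -L1*sin(t1) - L2*sin(t1+t2)
= -2.6*sin(133) - 1.9*sin(218)
= -0.7318


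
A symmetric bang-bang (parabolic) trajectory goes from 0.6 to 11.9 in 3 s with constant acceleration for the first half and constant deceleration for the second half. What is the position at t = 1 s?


Symmetric rest-to-rest: each phase covers (pf-p0)/2 in time T/2. 0.5*a*(T/2)^2 = (pf-p0)/2 => a = 4*(pf-p0)/T^2
a = 4*(11.9-0.6)/3^2 = 5.0222
t = 1 is in the acceleration phase (t <= T/2).
p = p0 + 0.5*a*t^2 = 0.6 + 0.5*5.0222*1^2
= 3.1111


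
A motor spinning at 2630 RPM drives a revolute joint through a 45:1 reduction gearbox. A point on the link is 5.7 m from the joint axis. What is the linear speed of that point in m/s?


omega_motor = 2630 * 2*pi/60 = 275.413 rad/s
omega_joint = omega_motor / 45 = 6.1203 rad/s
v = omega_joint * r = 6.1203 * 5.7
= 34.8856 m/s


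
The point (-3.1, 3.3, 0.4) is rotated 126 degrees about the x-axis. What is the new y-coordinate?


Rotation about x-axis: y' = y*cos(theta) - z*sin(theta)
= 3.3 * -0.5878 - 0.4 * 0.809
= -2.2633


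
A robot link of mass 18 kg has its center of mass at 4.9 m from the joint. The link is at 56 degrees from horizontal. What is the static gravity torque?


tau = m*g*L*cos(angle)
= 18 * 9.81 * 4.9 * cos(56 deg)
= 18 * 9.81 * 4.9 * 0.5592
= 483.8372 Nm


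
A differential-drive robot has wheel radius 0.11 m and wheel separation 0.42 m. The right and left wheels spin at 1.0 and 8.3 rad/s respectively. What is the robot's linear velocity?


vR = r*wR = 0.11*1.0 = 0.11 m/s
vL = r*wL = 0.11*8.3 = 0.913 m/s
v = (vR+vL)/2 = 0.5115 m/s
omega = (vR-vL)/L = -1.9119 rad/s
linear velocity = 0.5115 m/s


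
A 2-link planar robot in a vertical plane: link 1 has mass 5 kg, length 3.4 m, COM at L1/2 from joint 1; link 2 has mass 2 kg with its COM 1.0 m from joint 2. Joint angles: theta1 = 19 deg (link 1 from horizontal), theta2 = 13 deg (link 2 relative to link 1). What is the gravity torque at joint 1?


Horizontal distance from joint 1 to link-1 COM:
  x_c1 = (L1/2)*cos(t1) = 1.7 * 0.9455 = 1.6074 m
Horizontal distance from joint 1 to link-2 COM:
  x_c2 = L1*cos(t1) + Lc2*cos(t1+t2)
       = 3.4*0.9455 + 1.0*0.848 = 4.0628 m
tau1 = m1*g*x_c1 + m2*g*x_c2
     = 5*9.81*1.6074 + 2*9.81*4.0628
     = 78.8421 + 79.7124
     = 158.5544 Nm


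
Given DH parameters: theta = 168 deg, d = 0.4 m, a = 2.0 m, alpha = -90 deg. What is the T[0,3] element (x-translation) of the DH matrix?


T[0,3] = a * cos(theta)
= 2.0 * cos(168 deg)
= 2.0 * -0.9781
= -1.9563


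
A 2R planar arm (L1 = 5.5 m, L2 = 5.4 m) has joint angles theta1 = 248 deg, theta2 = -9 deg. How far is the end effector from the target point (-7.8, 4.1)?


End effector via forward kinematics:
x = L1*cos(t1) + L2*cos(t1+t2) = -4.8415
y = L1*sin(t1) + L2*sin(t1+t2) = -9.7282
Distance to target:
d = sqrt((-7.8 - -4.8415)^2 + (4.1 - -9.7282)^2)
= sqrt(8.7525 + 191.2195)
= 14.1411 m


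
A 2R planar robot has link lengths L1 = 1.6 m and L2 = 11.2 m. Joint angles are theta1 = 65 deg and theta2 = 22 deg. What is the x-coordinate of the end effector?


Convert angles to radians: theta1 = 1.1345, theta2 = 0.384
x = L1*cos(theta1) + L2*cos(theta1+theta2)
x = 0.6762 + 0.5862
x = 1.2624


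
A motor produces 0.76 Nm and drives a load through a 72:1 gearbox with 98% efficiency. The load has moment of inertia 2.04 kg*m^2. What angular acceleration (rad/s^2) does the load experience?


tau_out = tau_motor * N * eta
= 0.76 * 72 * 0.98 = 53.6256 Nm
alpha = tau_out / I = 53.6256 / 2.04
= 26.2871 rad/s^2


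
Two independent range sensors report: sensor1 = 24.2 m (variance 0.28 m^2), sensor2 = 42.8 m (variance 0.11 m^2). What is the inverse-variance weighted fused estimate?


w1 = (1/var1) / (1/var1 + 1/var2)
   = 3.5714 / (3.5714 + 9.0909) = 0.2821
w2 = 1 - w1 = 0.7179
fused = w1*s1 + w2*s2 = 6.8256 + 30.7282
= 37.5538 m


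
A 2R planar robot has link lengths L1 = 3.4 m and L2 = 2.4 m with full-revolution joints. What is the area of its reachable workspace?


r_max = L1 + L2 = 5.8 m
r_min = |L1 - L2| = 1.0 m
Area = pi*(r_max^2 - r_min^2)
= pi*(33.64 - 1.0)
= pi * 32.64
= 102.5416 m^2


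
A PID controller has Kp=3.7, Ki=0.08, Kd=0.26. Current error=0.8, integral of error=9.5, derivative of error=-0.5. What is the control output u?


u = Kp*e + Ki*int(e) + Kd*de/dt
= 3.7*0.8 + 0.08*9.5 + 0.26*(-0.5)
= 2.96 + 0.76 + -0.13
= 3.59


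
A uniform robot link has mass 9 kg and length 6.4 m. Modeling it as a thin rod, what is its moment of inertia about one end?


I = (1/3) * m * L^2
= (1/3) * 9 * 6.4^2
= 0.333333 * 9 * 40.96
= 122.88 kg*m^2


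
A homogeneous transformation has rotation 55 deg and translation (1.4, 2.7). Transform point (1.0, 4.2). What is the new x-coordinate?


x' = cos(theta)*px - sin(theta)*py + tx
= 0.5736*1.0 - 0.8192*4.2 + 1.4
= -1.4669


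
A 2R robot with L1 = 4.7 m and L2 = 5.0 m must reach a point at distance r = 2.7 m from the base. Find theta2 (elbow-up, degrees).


cos(theta2) = (r^2 - L1^2 - L2^2) / (2*L1*L2)
cos(theta2) = (7.29 - 22.09 - 25.0) / 47.0
cos(theta2) = -0.846809
theta2 = 147.8662 degrees


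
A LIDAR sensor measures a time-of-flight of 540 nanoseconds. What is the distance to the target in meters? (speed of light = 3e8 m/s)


tof = 540 ns = 5.4e-07 s
dist = c * tof / 2
= 3e8 * 5.4e-07 / 2
= 81.0 m


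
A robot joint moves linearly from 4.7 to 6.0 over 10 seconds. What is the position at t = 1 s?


s = t/T = 1/10 = 0.1
p(t) = p0 + (pf-p0)*s
= 4.7 + (6.0 - 4.7) * 0.1
= 4.83


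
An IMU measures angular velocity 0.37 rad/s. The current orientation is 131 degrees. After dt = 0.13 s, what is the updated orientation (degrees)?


delta_theta = w * dt = 0.37 * 0.13 = 0.0481 rad
= 2.7559 deg
theta_new = 131 + 2.7559 = 133.7559 deg


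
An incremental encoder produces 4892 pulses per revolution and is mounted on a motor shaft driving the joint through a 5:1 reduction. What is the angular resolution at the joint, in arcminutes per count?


counts per rev = 4892
effective counts at joint = 4892 * 5 = 24460
resolution = 360*60 / 24460
= 0.8831 arcmin/count


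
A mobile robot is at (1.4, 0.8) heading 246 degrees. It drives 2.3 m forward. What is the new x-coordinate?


x_new = x0 + d*cos(theta)
= 1.4 + 2.3*cos(246)
= 1.4 + -0.9355
= 0.4645


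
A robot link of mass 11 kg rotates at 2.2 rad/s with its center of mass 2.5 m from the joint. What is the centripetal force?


F = m * omega^2 * r
= 11 * 2.2^2 * 2.5
= 11 * 4.84 * 2.5
= 133.1 N


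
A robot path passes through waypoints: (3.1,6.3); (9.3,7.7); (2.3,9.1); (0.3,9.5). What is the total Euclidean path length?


Segment lengths:
  seg1 = sqrt((6.2)^2 + (1.4)^2) = 6.3561
  seg2 = sqrt((-7.0)^2 + (1.4)^2) = 7.1386
  seg3 = sqrt((-2.0)^2 + (0.4)^2) = 2.0396
Total = 15.5343


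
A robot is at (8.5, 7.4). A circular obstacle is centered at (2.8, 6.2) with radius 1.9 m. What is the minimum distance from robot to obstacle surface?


center_dist = sqrt((8.5-2.8)^2 + (7.4-6.2)^2)
= sqrt(32.49 + 1.44)
= 5.8249
min_dist = center_dist - radius = 5.8249 - 1.9 = 3.9249 m


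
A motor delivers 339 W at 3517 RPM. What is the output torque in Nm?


omega = 3517 * 2*pi/60 = 368.2994 rad/s
tau = P / omega = 339 / 368.2994
= 0.9204 Nm


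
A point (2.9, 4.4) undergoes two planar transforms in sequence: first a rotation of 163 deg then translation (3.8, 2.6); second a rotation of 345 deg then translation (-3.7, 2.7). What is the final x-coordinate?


After transform 1:
x1 = cos(163)*2.9 - sin(163)*4.4 + 3.8 = -0.2597
y1 = sin(163)*2.9 + cos(163)*4.4 + 2.6 = -0.7599
After transform 2:
x2 = cos(345)*-0.2597 - sin(345)*-0.7599 + -3.7
= -4.1475


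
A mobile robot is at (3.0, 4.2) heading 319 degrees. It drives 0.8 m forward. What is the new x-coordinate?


x_new = x0 + d*cos(theta)
= 3.0 + 0.8*cos(319)
= 3.0 + 0.6038
= 3.6038


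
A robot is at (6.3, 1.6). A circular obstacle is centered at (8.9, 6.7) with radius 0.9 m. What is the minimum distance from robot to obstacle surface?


center_dist = sqrt((6.3-8.9)^2 + (1.6-6.7)^2)
= sqrt(6.76 + 26.01)
= 5.7245
min_dist = center_dist - radius = 5.7245 - 0.9 = 4.8245 m


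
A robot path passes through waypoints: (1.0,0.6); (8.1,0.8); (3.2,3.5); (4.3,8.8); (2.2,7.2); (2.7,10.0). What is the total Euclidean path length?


Segment lengths:
  seg1 = sqrt((7.1)^2 + (0.2)^2) = 7.1028
  seg2 = sqrt((-4.9)^2 + (2.7)^2) = 5.5946
  seg3 = sqrt((1.1)^2 + (5.3)^2) = 5.4129
  seg4 = sqrt((-2.1)^2 + (-1.6)^2) = 2.6401
  seg5 = sqrt((0.5)^2 + (2.8)^2) = 2.8443
Total = 23.5948


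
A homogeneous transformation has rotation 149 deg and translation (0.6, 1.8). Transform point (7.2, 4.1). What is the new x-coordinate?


x' = cos(theta)*px - sin(theta)*py + tx
= -0.8572*7.2 - 0.515*4.1 + 0.6
= -7.6833


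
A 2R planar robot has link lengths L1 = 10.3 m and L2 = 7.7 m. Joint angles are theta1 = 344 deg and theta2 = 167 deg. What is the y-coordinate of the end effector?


Convert angles to radians: theta1 = 6.0039, theta2 = 2.9147
y = L1*sin(theta1) + L2*sin(theta1+theta2)
y = -2.8391 + 3.733
y = 0.894


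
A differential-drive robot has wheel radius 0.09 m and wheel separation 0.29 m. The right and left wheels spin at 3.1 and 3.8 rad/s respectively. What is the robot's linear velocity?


vR = r*wR = 0.09*3.1 = 0.279 m/s
vL = r*wL = 0.09*3.8 = 0.342 m/s
v = (vR+vL)/2 = 0.3105 m/s
omega = (vR-vL)/L = -0.2172 rad/s
linear velocity = 0.3105 m/s


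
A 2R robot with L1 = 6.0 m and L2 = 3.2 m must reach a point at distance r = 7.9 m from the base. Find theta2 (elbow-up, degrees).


cos(theta2) = (r^2 - L1^2 - L2^2) / (2*L1*L2)
cos(theta2) = (62.41 - 36.0 - 10.24) / 38.4
cos(theta2) = 0.421094
theta2 = 65.0963 degrees


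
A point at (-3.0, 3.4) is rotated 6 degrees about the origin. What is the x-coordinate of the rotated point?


x' = x*cos(theta) - y*sin(theta)
cos(6 deg) = 0.9945, sin(6 deg) = 0.1045
x' = -3.0 * 0.9945 - 3.4 * 0.1045
= -2.9836 - 0.3554
= -3.339


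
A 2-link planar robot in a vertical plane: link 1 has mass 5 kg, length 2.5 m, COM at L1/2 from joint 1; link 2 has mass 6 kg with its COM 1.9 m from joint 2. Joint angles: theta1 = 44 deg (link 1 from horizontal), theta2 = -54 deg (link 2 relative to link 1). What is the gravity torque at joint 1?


Horizontal distance from joint 1 to link-1 COM:
  x_c1 = (L1/2)*cos(t1) = 1.25 * 0.7193 = 0.8992 m
Horizontal distance from joint 1 to link-2 COM:
  x_c2 = L1*cos(t1) + Lc2*cos(t1+t2)
       = 2.5*0.7193 + 1.9*0.9848 = 3.6695 m
tau1 = m1*g*x_c1 + m2*g*x_c2
     = 5*9.81*0.8992 + 6*9.81*3.6695
     = 44.1045 + 215.9858
     = 260.0904 Nm


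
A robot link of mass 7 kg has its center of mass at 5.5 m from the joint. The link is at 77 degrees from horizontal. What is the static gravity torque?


tau = m*g*L*cos(angle)
= 7 * 9.81 * 5.5 * cos(77 deg)
= 7 * 9.81 * 5.5 * 0.225
= 84.9606 Nm


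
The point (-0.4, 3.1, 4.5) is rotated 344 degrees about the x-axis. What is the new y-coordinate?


Rotation about x-axis: y' = y*cos(theta) - z*sin(theta)
= 3.1 * 0.9613 - 4.5 * -0.2756
= 4.2203


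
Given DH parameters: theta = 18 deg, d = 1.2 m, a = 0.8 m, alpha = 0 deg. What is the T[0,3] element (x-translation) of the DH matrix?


T[0,3] = a * cos(theta)
= 0.8 * cos(18 deg)
= 0.8 * 0.9511
= 0.7608


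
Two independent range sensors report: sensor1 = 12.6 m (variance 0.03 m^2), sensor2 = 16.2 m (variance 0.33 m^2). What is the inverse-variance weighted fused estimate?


w1 = (1/var1) / (1/var1 + 1/var2)
   = 33.3333 / (33.3333 + 3.0303) = 0.9167
w2 = 1 - w1 = 0.0833
fused = w1*s1 + w2*s2 = 11.55 + 1.35
= 12.9 m


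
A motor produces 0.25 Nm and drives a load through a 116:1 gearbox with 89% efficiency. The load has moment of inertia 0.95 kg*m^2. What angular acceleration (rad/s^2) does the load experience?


tau_out = tau_motor * N * eta
= 0.25 * 116 * 0.89 = 25.81 Nm
alpha = tau_out / I = 25.81 / 0.95
= 27.1684 rad/s^2


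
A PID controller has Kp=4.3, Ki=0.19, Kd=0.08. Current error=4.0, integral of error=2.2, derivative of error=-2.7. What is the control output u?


u = Kp*e + Ki*int(e) + Kd*de/dt
= 4.3*4.0 + 0.19*2.2 + 0.08*(-2.7)
= 17.2 + 0.418 + -0.216
= 17.402


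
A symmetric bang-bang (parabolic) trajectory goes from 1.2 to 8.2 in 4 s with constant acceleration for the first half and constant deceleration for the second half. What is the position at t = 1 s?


Symmetric rest-to-rest: each phase covers (pf-p0)/2 in time T/2. 0.5*a*(T/2)^2 = (pf-p0)/2 => a = 4*(pf-p0)/T^2
a = 4*(8.2-1.2)/4^2 = 1.75
t = 1 is in the acceleration phase (t <= T/2).
p = p0 + 0.5*a*t^2 = 1.2 + 0.5*1.75*1^2
= 2.075


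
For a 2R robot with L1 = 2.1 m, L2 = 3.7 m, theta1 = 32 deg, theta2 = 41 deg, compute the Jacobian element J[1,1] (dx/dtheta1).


J[1,1] = -L1*sin(t1) - L2*sin(t1+t2)
= -2.1*sin(32) - 3.7*sin(73)
= -4.6512


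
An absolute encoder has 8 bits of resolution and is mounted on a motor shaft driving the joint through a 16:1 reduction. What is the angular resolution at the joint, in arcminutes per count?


counts = 2^8 = 256
effective counts at joint = 256 * 16 = 4096
resolution = 360*60 / 4096
= 5.2734 arcmin/count


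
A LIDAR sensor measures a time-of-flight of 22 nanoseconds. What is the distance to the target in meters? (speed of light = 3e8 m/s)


tof = 22 ns = 2.2e-08 s
dist = c * tof / 2
= 3e8 * 2.2e-08 / 2
= 3.3 m


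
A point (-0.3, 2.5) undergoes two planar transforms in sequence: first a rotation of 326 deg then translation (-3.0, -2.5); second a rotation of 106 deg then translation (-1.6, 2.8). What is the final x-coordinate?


After transform 1:
x1 = cos(326)*-0.3 - sin(326)*2.5 + -3.0 = -1.8507
y1 = sin(326)*-0.3 + cos(326)*2.5 + -2.5 = -0.2596
After transform 2:
x2 = cos(106)*-1.8507 - sin(106)*-0.2596 + -1.6
= -0.8403


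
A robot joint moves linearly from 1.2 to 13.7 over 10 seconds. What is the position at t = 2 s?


s = t/T = 2/10 = 0.2
p(t) = p0 + (pf-p0)*s
= 1.2 + (13.7 - 1.2) * 0.2
= 3.7


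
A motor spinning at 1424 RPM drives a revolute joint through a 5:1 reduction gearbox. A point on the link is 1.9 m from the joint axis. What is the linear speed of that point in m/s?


omega_motor = 1424 * 2*pi/60 = 149.1209 rad/s
omega_joint = omega_motor / 5 = 29.8242 rad/s
v = omega_joint * r = 29.8242 * 1.9
= 56.666 m/s


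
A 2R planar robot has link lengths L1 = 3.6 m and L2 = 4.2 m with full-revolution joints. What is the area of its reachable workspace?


r_max = L1 + L2 = 7.8 m
r_min = |L1 - L2| = 0.6 m
Area = pi*(r_max^2 - r_min^2)
= pi*(60.84 - 0.36)
= pi * 60.48
= 190.0035 m^2


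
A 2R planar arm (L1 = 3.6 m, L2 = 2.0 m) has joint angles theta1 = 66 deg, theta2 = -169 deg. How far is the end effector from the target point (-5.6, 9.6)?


End effector via forward kinematics:
x = L1*cos(t1) + L2*cos(t1+t2) = 1.0143
y = L1*sin(t1) + L2*sin(t1+t2) = 1.34
Distance to target:
d = sqrt((-5.6 - 1.0143)^2 + (9.6 - 1.34)^2)
= sqrt(43.7496 + 68.2272)
= 10.5819 m


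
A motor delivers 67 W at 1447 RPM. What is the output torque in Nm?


omega = 1447 * 2*pi/60 = 151.5295 rad/s
tau = P / omega = 67 / 151.5295
= 0.4422 Nm


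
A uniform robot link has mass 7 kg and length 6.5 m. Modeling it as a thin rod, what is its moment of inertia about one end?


I = (1/3) * m * L^2
= (1/3) * 7 * 6.5^2
= 0.333333 * 7 * 42.25
= 98.5833 kg*m^2


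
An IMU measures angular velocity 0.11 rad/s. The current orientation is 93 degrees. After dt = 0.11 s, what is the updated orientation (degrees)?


delta_theta = w * dt = 0.11 * 0.11 = 0.0121 rad
= 0.6933 deg
theta_new = 93 + 0.6933 = 93.6933 deg


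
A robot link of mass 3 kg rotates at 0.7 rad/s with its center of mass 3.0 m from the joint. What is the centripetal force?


F = m * omega^2 * r
= 3 * 0.7^2 * 3.0
= 3 * 0.49 * 3.0
= 4.41 N


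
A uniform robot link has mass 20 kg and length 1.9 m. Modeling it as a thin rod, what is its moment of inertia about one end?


I = (1/3) * m * L^2
= (1/3) * 20 * 1.9^2
= 0.333333 * 20 * 3.61
= 24.0667 kg*m^2


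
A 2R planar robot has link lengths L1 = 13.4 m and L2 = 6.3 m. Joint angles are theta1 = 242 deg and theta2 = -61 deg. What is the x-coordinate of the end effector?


Convert angles to radians: theta1 = 4.2237, theta2 = -1.0647
x = L1*cos(theta1) + L2*cos(theta1+theta2)
x = -6.2909 + -6.299
x = -12.59
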